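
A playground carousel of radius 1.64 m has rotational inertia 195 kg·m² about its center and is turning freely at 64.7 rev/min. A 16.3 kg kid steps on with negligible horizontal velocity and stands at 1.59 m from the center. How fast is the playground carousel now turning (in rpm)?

No external torque acts about the center; L_before = L_after.
Added inertia Σmr² = (16.3)(1.59)² = 41.21 kg·m²; I_f = 195.0 + 41.21 = 236.2 kg·m².
ω_f = I_p ω_i / I_f = (195.0)(64.7) / 236.2 = 53.41 rpm.

ω_f ≈ 53.4 rpm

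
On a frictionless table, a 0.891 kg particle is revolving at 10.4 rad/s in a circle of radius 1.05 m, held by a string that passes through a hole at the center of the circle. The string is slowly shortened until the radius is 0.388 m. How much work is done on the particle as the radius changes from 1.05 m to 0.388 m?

W ≈ 336 J

No torque about the axis ⇒ m r₁² ω₁ = m r₂² ω₂.
ω₂ = ω₁ (r₁/r₂)² = (10.4)(1.05/0.388)² = 76.16 rad/s.
W = ΔKE = ½m(v₂² − v₁²) = 335.9 J.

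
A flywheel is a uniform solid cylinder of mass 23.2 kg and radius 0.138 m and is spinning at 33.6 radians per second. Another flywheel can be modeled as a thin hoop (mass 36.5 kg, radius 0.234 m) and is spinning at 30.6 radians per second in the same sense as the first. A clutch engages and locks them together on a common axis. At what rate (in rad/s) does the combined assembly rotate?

No external torque acts about the common axis, so total angular momentum is conserved.
Moments of inertia: I_A = ½(23.2)(0.138)² = 0.2209 kg·m²; I_B = (36.5)(0.234)² = 1.999 kg·m².
Taking A's sense as positive: L = (0.2209)(33.6) + (1.999)(30.6) = 68.58 kg·m²·rad/s.
Combined I = 0.2209 + 1.999 = 2.220 kg·m².
ω_f = L / I = 68.58 / 2.220 = 30.90 rad/s.

|ω_f| ≈ 30.9 rad/s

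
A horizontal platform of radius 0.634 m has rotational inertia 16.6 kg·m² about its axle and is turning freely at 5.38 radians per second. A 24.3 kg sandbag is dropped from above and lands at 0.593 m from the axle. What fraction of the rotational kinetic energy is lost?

The added mass arrives with no angular momentum about the axle, and any external torque about the axle is negligible, so the system's angular momentum is conserved.
Added inertia Σmr² = (24.3)(0.593)² = 8.545 kg·m²; I_f = 16.60 + 8.545 = 25.15 kg·m².
ω_f = I_p ω_i / I_f = (16.60)(5.38) / 25.15 = 3.552 rad/s.
KE_i = ½(16.60)(5.380 rad/s)² = 240.2 J; KE_f = ½(25.15)(3.552)² = 158.6 J.
Fraction lost = 0.3398.

fraction ≈ 0.340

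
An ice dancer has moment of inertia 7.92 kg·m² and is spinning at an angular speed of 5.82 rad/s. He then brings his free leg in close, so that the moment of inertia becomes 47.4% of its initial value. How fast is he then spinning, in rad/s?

ω₂ ≈ 12.3 rad/s

No external torque acts about the spin axis, so angular momentum is conserved.
I₂ = 0.474 × 7.92 = 3.754 kg·m².
ω₂ = I₁ω₁ / I₂ = (7.920)(5.82 rad/s) / (3.754) = 12.28 rad/s.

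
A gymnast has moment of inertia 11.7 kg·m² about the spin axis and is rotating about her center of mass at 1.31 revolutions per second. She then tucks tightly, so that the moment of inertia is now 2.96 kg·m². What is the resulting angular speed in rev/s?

No external torque acts about the spin axis, so angular momentum is conserved.
ω₂ = I₁ω₁ / I₂ = (11.70)(1.31 rev/s) / (2.960) = 5.178 rev/s.

ω₂ ≈ 5.18 rev/s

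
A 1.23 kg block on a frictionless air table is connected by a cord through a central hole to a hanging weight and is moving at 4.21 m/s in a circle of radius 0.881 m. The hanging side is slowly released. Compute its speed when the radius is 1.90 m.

Central (radial) force ⇒ zero torque about the center ⇒ m v r is constant.
v₂ = v₁ r₁ / r₂ = (4.21)(0.881) / (1.90) = 1.952 m/s.

v₂ ≈ 1.95 m/s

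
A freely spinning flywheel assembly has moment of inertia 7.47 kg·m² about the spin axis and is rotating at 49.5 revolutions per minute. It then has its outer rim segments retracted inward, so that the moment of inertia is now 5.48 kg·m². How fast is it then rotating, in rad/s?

No external torque acts about the spin axis, so angular momentum is conserved.
ω₂ = I₁ω₁ / I₂ = (7.470)(49.5 rpm) / (5.480) = 67.48 rpm = 7.066 rad/s.

ω₂ ≈ 7.07 rad/s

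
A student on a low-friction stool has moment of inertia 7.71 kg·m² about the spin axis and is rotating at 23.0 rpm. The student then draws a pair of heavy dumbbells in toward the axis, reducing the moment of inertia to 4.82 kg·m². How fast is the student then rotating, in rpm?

ω₂ ≈ 36.8 rpm

Angular momentum about the spin axis is conserved since the torque about it is zero.
ω₂ = I₁ω₁ / I₂ = (7.710)(23.0 rpm) / (4.820) = 36.79 rpm.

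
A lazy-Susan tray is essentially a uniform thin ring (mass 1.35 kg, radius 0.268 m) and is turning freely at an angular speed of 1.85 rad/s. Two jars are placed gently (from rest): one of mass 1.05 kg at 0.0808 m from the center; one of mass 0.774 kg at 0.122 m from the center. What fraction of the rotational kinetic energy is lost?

fraction ≈ 0.159

The added mass arrives with no angular momentum about the center, and any external torque about the center is negligible, so the system's angular momentum is conserved.
I_p = (1.35)(0.268)² = 0.09696 kg·m².
Added inertia Σmr² = (1.05)(0.0808)² + (0.774)(0.122)² = 0.01838 kg·m²; I_f = 0.09696 + 0.01838 = 0.1153 kg·m².
ω_f = I_p ω_i / I_f = (0.09696)(1.85) / 0.1153 = 1.555 rad/s.
KE_i = ½(0.09696)(1.850 rad/s)² = 0.1659 J; KE_f = ½(0.1153)(1.555)² = 0.1395 J.
Fraction lost = 0.1593.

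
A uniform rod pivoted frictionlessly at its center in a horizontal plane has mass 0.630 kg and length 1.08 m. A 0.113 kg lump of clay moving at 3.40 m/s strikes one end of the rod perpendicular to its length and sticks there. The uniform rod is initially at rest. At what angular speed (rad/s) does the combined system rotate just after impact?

|ω_f| ≈ 2.20 rad/s

The axle reaction passes through the pivot and exerts no torque about it; angular momentum about the pivot is conserved through the impact.
I_p = (1/12)(0.630)(1.08)² = 0.06124 kg·m². Taking the sense of the lump of clay's angular momentum as positive, L_{lump} = m v R = (0.113)(3.40)(1.08/2) = 0.2075 kg·m²/s.
L_i = 0 + 0.2075 = 0.2075 kg·m²/s.
After sticking, I_f = I_p + m R² = 0.06124 + (0.113)(1.08/2)² = 0.09419 kg·m².
ω_f = L_i / I_f = 0.2075 / 0.09419 = 2.203 rad/s.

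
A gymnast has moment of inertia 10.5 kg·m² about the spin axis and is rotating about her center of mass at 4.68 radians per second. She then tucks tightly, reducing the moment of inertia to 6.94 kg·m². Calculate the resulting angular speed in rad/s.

ω₂ ≈ 7.08 rad/s

With no external torque about the axis, L is conserved: I₁ω₁ = I₂ω₂.
ω₂ = I₁ω₁ / I₂ = (10.50)(4.68 rad/s) / (6.940) = 7.081 rad/s.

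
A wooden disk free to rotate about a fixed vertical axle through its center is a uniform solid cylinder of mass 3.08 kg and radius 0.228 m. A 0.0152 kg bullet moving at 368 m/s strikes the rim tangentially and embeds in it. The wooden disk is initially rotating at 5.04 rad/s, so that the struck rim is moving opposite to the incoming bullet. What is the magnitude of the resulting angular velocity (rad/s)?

About the axle the impulsive forces during the collision are internal, so angular momentum about that axis is conserved.
I_p = ½(3.08)(0.228)² = 0.08006 kg·m². Taking the sense of the bullet's angular momentum as positive, L_{bullet} = m v R = (0.0152)(368)(0.228) = 1.275 kg·m²/s.
L_i = −I_p ω_p + m v R = −(0.08006)(5.04) + 1.275 = 0.8719 kg·m²/s.
After sticking, I_f = I_p + m R² = 0.08006 + (0.0152)(0.228)² = 0.08085 kg·m².
ω_f = L_i / I_f = 0.8719 / 0.08085 = 10.78 rad/s.

|ω_f| ≈ 10.8 rad/s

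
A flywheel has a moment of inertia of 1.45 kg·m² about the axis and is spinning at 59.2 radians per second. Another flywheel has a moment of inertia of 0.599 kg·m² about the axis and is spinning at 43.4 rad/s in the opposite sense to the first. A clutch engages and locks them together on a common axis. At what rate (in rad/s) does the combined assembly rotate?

No external torque acts about the common axis, so total angular momentum is conserved.
Taking A's sense as positive: L = (1.450)(59.2) − (0.5990)(43.4) = 59.84 kg·m²·rad/s.
Combined I = 1.450 + 0.5990 = 2.049 kg·m².
ω_f = L / I = 59.84 / 2.049 = 29.21 rad/s.

|ω_f| ≈ 29.2 rad/s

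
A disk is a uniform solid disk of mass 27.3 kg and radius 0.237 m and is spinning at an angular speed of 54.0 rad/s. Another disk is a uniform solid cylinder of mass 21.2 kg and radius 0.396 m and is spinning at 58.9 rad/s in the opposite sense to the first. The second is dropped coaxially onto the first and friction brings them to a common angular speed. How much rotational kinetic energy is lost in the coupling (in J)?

ΔKE lost ≈ 3340 J

No external torque acts about the common axis, so total angular momentum is conserved.
Moments of inertia: I_A = ½(27.3)(0.237)² = 0.7667 kg·m²; I_B = ½(21.2)(0.396)² = 1.662 kg·m².
Taking A's sense as positive: L = (0.7667)(54.0) − (1.662)(58.9) = -56.50 kg·m²·rad/s.
Combined I = 0.7667 + 1.662 = 2.429 kg·m².
ω_f = L / I = -56.50 / 2.429 = -23.26 rad/s.
KE_i = ½ΣIω² = 4001 J; KE_f = ½(2.429)(23.26)² = 657.2 J.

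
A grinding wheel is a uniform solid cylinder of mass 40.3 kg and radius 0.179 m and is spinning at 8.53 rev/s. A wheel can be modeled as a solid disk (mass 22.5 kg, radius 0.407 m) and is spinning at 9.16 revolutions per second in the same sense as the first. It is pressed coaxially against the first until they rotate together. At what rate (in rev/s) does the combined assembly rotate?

No external torque acts about the common axis, so total angular momentum is conserved.
Moments of inertia: I_A = ½(40.3)(0.179)² = 0.6456 kg·m²; I_B = ½(22.5)(0.407)² = 1.864 kg·m².
Taking A's sense as positive: L = (0.6456)(8.53) + (1.864)(9.16) = 22.58 kg·m²·rev/s.
Combined I = 0.6456 + 1.864 = 2.509 kg·m².
ω_f = L / I = 22.58 / 2.509 = 8.998 rev/s.

|ω_f| ≈ 9.00 rev/s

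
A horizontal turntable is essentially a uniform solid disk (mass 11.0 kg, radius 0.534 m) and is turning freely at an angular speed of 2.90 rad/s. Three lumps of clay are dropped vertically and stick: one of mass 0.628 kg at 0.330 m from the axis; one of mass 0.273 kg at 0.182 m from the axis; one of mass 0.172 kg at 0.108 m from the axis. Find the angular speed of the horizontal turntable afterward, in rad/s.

The added mass arrives with no angular momentum about the axis, and any external torque about the axis is negligible, so the system's angular momentum is conserved.
I_p = ½(11.0)(0.534)² = 1.568 kg·m².
Added inertia Σmr² = (0.628)(0.330)² + (0.273)(0.182)² + (0.172)(0.108)² = 0.07944 kg·m²; I_f = 1.568 + 0.07944 = 1.648 kg·m².
ω_f = I_p ω_i / I_f = (1.568)(2.90) / 1.648 = 2.760 rad/s.

ω_f ≈ 2.76 rad/s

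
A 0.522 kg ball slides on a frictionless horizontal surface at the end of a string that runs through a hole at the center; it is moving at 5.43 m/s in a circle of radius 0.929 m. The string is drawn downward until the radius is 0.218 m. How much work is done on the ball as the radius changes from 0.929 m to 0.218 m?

W ≈ 132 J

Central (radial) force ⇒ zero torque about the center ⇒ m v r is constant.
v₂ = v₁ r₁ / r₂ = (5.43)(0.929) / (0.218) = 23.14 m/s.
W = ΔKE = ½m(v₂² − v₁²) = 132.1 J.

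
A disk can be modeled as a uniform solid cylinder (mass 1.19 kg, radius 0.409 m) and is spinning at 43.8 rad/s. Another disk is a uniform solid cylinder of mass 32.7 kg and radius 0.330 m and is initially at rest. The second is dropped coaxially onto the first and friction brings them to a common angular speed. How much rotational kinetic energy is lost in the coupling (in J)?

The coupling torques are internal; angular momentum about the shared axis is conserved.
Moments of inertia: I_A = ½(1.19)(0.409)² = 0.09953 kg·m²; I_B = ½(32.7)(0.330)² = 1.781 kg·m².
Taking A's sense as positive: L = (0.09953)(43.8) = 4.360 kg·m²·rad/s.
Combined I = 0.09953 + 1.781 = 1.880 kg·m².
ω_f = L / I = 4.360 / 1.880 = 2.319 rad/s.
KE_i = ½ΣIω² = 95.47 J; KE_f = ½(1.880)(2.319)² = 5.054 J.

ΔKE lost ≈ 90.4 J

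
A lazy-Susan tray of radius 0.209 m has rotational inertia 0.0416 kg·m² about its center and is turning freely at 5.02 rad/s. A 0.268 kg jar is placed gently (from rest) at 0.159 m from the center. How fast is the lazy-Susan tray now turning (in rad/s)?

The added mass arrives with no angular momentum about the center, and any external torque about the center is negligible, so the system's angular momentum is conserved.
Added inertia Σmr² = (0.268)(0.159)² = 0.006775 kg·m²; I_f = 0.04160 + 0.006775 = 0.04838 kg·m².
ω_f = I_p ω_i / I_f = (0.04160)(5.02) / 0.04838 = 4.317 rad/s.

ω_f ≈ 4.32 rad/s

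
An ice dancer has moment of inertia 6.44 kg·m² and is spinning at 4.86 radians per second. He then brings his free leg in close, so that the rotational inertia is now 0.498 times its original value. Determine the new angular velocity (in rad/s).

ω₂ ≈ 9.76 rad/s

Angular momentum about the spin axis is conserved since the torque about it is zero.
I₂ = 0.498 × 6.44 = 3.207 kg·m².
ω₂ = I₁ω₁ / I₂ = (6.440)(4.86 rad/s) / (3.207) = 9.759 rad/s.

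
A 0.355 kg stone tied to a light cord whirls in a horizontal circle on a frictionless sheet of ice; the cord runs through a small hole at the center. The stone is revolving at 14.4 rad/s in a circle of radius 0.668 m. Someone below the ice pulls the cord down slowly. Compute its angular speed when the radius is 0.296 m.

No torque about the axis ⇒ m r₁² ω₁ = m r₂² ω₂.
ω₂ = ω₁ (r₁/r₂)² = (14.4)(0.668/0.296)² = 73.34 rad/s.

ω₂ ≈ 73.3 rad/s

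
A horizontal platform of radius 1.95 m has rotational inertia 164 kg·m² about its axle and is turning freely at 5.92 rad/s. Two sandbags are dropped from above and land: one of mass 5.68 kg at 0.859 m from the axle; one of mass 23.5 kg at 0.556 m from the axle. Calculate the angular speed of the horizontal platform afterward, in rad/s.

ω_f ≈ 5.53 rad/s

The added mass arrives with no angular momentum about the axle, and any external torque about the axle is negligible, so the system's angular momentum is conserved.
Added inertia Σmr² = (5.68)(0.859)² + (23.5)(0.556)² = 11.46 kg·m²; I_f = 164.0 + 11.46 = 175.5 kg·m².
ω_f = I_p ω_i / I_f = (164.0)(5.92) / 175.5 = 5.533 rad/s.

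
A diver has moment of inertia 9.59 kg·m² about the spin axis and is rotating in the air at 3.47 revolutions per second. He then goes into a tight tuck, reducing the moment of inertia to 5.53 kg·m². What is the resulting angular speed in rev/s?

With no external torque about the axis, L is conserved: I₁ω₁ = I₂ω₂.
ω₂ = I₁ω₁ / I₂ = (9.590)(3.47 rev/s) / (5.530) = 6.018 rev/s.

ω₂ ≈ 6.02 rev/s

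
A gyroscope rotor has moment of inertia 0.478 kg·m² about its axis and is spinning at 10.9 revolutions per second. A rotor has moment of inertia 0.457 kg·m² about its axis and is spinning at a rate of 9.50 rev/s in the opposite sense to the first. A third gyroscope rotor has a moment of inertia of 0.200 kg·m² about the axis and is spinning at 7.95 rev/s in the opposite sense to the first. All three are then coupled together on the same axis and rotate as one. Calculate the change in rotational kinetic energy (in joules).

ΔKE ≈ -2180 J

The coupling torques are internal; angular momentum about the shared axis is conserved.
Taking A's sense as positive: L = (0.4780)(10.9) − (0.4570)(9.50) − (0.2000)(7.95) = -0.7213 kg·m²·rev/s.
Combined I = 0.4780 + 0.4570 + 0.2000 = 1.135 kg·m².
ω_f = L / I = -0.7213 / 1.135 = -0.6355 rev/s.
KE_i = ½ΣIω² = 2185 J; KE_f = ½(1.135)(3.993)² = 9.048 J.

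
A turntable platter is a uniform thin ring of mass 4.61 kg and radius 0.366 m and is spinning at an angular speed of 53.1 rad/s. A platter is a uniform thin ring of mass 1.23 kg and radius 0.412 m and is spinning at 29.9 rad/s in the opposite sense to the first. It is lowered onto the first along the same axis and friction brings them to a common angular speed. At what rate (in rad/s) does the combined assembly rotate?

No external torque acts about the common axis, so total angular momentum is conserved.
Moments of inertia: I_A = (4.61)(0.366)² = 0.6175 kg·m²; I_B = (1.23)(0.412)² = 0.2088 kg·m².
Taking A's sense as positive: L = (0.6175)(53.1) − (0.2088)(29.9) = 26.55 kg·m²·rad/s.
Combined I = 0.6175 + 0.2088 = 0.8263 kg·m².
ω_f = L / I = 26.55 / 0.8263 = 32.13 rad/s.

|ω_f| ≈ 32.1 rad/s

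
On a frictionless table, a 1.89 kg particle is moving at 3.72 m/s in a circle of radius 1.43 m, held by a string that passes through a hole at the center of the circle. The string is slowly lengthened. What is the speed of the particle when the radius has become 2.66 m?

v₂ ≈ 2.00 m/s

The only horizontal force on the mass is along the cord (radial), so it exerts no torque about the hole and angular momentum m v r is conserved.
v₂ = v₁ r₁ / r₂ = (3.72)(1.43) / (2.66) = 2.000 m/s.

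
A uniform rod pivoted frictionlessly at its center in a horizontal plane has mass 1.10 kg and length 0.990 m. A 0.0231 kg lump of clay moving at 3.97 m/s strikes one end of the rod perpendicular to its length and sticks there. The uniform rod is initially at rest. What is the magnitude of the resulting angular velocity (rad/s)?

About the pivot the impulsive forces during the collision are internal, so angular momentum about that axis is conserved.
I_p = (1/12)(1.10)(0.990)² = 0.08984 kg·m². Taking the sense of the lump of clay's angular momentum as positive, L_{lump} = m v R = (0.0231)(3.97)(0.990/2) = 0.04539 kg·m²/s.
L_i = 0 + 0.04539 = 0.04539 kg·m²/s.
After sticking, I_f = I_p + m R² = 0.08984 + (0.0231)(0.990/2)² = 0.09550 kg·m².
ω_f = L_i / I_f = 0.04539 / 0.09550 = 0.4753 rad/s.

|ω_f| ≈ 0.475 rad/s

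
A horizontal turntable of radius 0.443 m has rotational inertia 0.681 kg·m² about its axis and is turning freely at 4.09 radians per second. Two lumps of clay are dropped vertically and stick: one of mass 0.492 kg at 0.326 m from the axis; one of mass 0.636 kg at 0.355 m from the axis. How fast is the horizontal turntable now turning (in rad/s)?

ω_f ≈ 3.42 rad/s

The added mass arrives with no angular momentum about the axis, and any external torque about the axis is negligible, so the system's angular momentum is conserved.
Added inertia Σmr² = (0.492)(0.326)² + (0.636)(0.355)² = 0.1324 kg·m²; I_f = 0.6810 + 0.1324 = 0.8134 kg·m².
ω_f = I_p ω_i / I_f = (0.6810)(4.09) / 0.8134 = 3.424 rad/s.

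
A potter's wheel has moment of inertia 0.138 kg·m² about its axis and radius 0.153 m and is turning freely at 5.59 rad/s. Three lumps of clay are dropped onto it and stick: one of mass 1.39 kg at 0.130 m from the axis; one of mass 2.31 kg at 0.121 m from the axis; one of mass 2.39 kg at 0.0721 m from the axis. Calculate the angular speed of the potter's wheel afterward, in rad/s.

ω_f ≈ 3.71 rad/s

The added mass arrives with no angular momentum about the axis, and any external torque about the axis is negligible, so the system's angular momentum is conserved.
Added inertia Σmr² = (1.39)(0.130)² + (2.31)(0.121)² + (2.39)(0.0721)² = 0.06974 kg·m²; I_f = 0.1380 + 0.06974 = 0.2077 kg·m².
ω_f = I_p ω_i / I_f = (0.1380)(5.59) / 0.2077 = 3.713 rad/s.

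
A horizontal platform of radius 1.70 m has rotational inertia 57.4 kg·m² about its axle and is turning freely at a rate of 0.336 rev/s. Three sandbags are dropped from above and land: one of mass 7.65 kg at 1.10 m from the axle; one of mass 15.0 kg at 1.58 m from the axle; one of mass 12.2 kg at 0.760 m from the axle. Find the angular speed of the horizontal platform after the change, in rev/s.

The added mass arrives with no angular momentum about the axle, and any external torque about the axle is negligible, so the system's angular momentum is conserved.
Added inertia Σmr² = (7.65)(1.10)² + (15.0)(1.58)² + (12.2)(0.760)² = 53.75 kg·m²; I_f = 57.40 + 53.75 = 111.1 kg·m².
ω_f = I_p ω_i / I_f = (57.40)(0.336) / 111.1 = 0.1735 rev/s.

ω_f ≈ 0.174 rev/s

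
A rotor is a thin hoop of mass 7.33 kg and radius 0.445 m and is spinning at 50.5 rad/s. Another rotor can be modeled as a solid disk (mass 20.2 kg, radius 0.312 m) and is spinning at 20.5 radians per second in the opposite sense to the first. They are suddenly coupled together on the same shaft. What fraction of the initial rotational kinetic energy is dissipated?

The coupling torques are internal; angular momentum about the shared axis is conserved.
Moments of inertia: I_A = (7.33)(0.445)² = 1.452 kg·m²; I_B = ½(20.2)(0.312)² = 0.9832 kg·m².
Taking A's sense as positive: L = (1.452)(50.5) − (0.9832)(20.5) = 53.15 kg·m²·rad/s.
Combined I = 1.452 + 0.9832 = 2.435 kg·m².
ω_f = L / I = 53.15 / 2.435 = 21.83 rad/s.
KE_i = ½ΣIω² = 2057 J; KE_f = ½(2.435)(21.83)² = 580.1 J.
Fraction dissipated = (KE_i − KE_f)/KE_i = 0.7181.

fraction ≈ 0.718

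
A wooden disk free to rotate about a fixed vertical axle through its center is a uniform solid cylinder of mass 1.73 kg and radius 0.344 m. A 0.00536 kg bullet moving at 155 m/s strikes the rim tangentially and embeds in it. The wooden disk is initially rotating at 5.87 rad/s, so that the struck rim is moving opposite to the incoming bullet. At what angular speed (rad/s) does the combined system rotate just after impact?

About the axle the impulsive forces during the collision are internal, so angular momentum about that axis is conserved.
I_p = ½(1.73)(0.344)² = 0.1024 kg·m². Taking the sense of the bullet's angular momentum as positive, L_{bullet} = m v R = (0.00536)(155)(0.344) = 0.2858 kg·m²/s.
L_i = −I_p ω_p + m v R = −(0.1024)(5.87) + 0.2858 = -0.3151 kg·m²/s.
After sticking, I_f = I_p + m R² = 0.1024 + (0.00536)(0.344)² = 0.1030 kg·m².
ω_f = L_i / I_f = -0.3151 / 0.1030 = -3.059 rad/s.

|ω_f| ≈ 3.06 rad/s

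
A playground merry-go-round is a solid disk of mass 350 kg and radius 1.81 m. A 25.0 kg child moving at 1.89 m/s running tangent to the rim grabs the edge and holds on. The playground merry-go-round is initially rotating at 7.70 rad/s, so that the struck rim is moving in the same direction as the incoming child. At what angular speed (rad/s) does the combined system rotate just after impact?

The axle reaction passes through the axle and exerts no torque about it; angular momentum about the axle is conserved through the impact.
I_p = ½(350)(1.81)² = 573.3 kg·m². Taking the sense of the child's angular momentum as positive, L_{child} = m v R = (25.0)(1.89)(1.81) = 85.52 kg·m²/s.
L_i = +I_p ω_p + m v R = +(573.3)(7.70) + 85.52 = 4500 kg·m²/s.
After sticking, I_f = I_p + m R² = 573.3 + (25.0)(1.81)² = 655.2 kg·m².
ω_f = L_i / I_f = 4500 / 655.2 = 6.868 rad/s.

|ω_f| ≈ 6.87 rad/s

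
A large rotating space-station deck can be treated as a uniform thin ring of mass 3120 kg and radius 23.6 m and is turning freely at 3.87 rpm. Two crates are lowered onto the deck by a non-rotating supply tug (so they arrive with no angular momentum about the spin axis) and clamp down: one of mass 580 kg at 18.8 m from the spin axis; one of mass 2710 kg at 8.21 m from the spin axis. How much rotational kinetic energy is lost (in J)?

The added mass arrives with no angular momentum about the spin axis, and any external torque about the spin axis is negligible, so the system's angular momentum is conserved.
I_p = (3120)(23.6)² = 1.738e+06 kg·m².
Added inertia Σmr² = (580)(18.8)² + (2710)(8.21)² = 3.877e+05 kg·m²; I_f = 1.738e+06 + 3.877e+05 = 2.125e+06 kg·m².
ω_f = I_p ω_i / I_f = (1.738e+06)(3.87) / 2.125e+06 = 3.164 rpm.
KE_i = ½(1.738e+06)(0.4053 rad/s)² = 1.427e+05 J; KE_f = ½(2.125e+06)(0.3313)² = 1.167e+05 J.

energy lost ≈ 26000 J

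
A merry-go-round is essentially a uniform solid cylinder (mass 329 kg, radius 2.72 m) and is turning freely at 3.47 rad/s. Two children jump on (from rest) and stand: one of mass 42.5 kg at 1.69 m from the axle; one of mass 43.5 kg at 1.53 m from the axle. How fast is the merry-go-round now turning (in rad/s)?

ω_f ≈ 2.93 rad/s

No external torque acts about the axle; L_before = L_after.
I_p = ½(329)(2.72)² = 1217 kg·m².
Added inertia Σmr² = (42.5)(1.69)² + (43.5)(1.53)² = 223.2 kg·m²; I_f = 1217 + 223.2 = 1440 kg·m².
ω_f = I_p ω_i / I_f = (1217)(3.47) / 1440 = 2.932 rad/s.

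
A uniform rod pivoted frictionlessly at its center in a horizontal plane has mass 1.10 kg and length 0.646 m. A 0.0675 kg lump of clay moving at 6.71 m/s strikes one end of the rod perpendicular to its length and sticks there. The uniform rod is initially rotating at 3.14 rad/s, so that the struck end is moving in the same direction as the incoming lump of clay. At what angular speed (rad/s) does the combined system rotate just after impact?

About the pivot the impulsive forces during the collision are internal, so angular momentum about that axis is conserved.
I_p = (1/12)(1.10)(0.646)² = 0.03825 kg·m². Taking the sense of the lump of clay's angular momentum as positive, L_{lump} = m v R = (0.0675)(6.71)(0.646/2) = 0.1463 kg·m²/s.
L_i = +I_p ω_p + m v R = +(0.03825)(3.14) + 0.1463 = 0.2664 kg·m²/s.
After sticking, I_f = I_p + m R² = 0.03825 + (0.0675)(0.646/2)² = 0.04530 kg·m².
ω_f = L_i / I_f = 0.2664 / 0.04530 = 5.882 rad/s.

|ω_f| ≈ 5.88 rad/s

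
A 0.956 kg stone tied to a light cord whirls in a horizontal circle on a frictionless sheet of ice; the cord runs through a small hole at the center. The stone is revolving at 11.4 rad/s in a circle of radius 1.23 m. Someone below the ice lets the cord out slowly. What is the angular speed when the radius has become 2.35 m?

ω₂ ≈ 3.12 rad/s

No torque about the axis ⇒ m r₁² ω₁ = m r₂² ω₂.
ω₂ = ω₁ (r₁/r₂)² = (11.4)(1.23/2.35)² = 3.123 rad/s.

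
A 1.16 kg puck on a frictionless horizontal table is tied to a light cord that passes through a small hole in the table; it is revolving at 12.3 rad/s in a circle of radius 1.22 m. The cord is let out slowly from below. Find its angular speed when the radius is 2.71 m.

ω₂ ≈ 2.49 rad/s

The constraining force is radial, so m r² ω about the center is conserved.
ω₂ = ω₁ (r₁/r₂)² = (12.3)(1.22/2.71)² = 2.493 rad/s.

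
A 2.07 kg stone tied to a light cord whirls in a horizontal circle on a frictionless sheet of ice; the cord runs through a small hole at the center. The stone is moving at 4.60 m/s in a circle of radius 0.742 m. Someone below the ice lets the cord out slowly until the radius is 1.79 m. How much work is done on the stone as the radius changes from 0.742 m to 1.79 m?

W ≈ -18.1 J

Central (radial) force ⇒ zero torque about the center ⇒ m v r is constant.
v₂ = v₁ r₁ / r₂ = (4.60)(0.742) / (1.79) = 1.907 m/s.
W = ΔKE = ½m(v₂² − v₁²) = -18.14 J.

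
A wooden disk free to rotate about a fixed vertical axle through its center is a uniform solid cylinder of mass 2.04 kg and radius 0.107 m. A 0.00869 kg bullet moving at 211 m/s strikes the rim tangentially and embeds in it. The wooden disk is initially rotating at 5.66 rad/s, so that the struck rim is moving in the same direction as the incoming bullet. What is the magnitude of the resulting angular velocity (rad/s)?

About the axle the impulsive forces during the collision are internal, so angular momentum about that axis is conserved.
I_p = ½(2.04)(0.107)² = 0.01168 kg·m². Taking the sense of the bullet's angular momentum as positive, L_{bullet} = m v R = (0.00869)(211)(0.107) = 0.1962 kg·m²/s.
L_i = +I_p ω_p + m v R = +(0.01168)(5.66) + 0.1962 = 0.2623 kg·m²/s.
After sticking, I_f = I_p + m R² = 0.01168 + (0.00869)(0.107)² = 0.01178 kg·m².
ω_f = L_i / I_f = 0.2623 / 0.01178 = 22.27 rad/s.

|ω_f| ≈ 22.3 rad/s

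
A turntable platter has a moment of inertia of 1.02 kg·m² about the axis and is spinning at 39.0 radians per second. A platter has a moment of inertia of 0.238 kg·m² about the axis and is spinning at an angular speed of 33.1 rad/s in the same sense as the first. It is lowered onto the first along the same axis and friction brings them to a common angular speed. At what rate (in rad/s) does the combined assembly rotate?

|ω_f| ≈ 37.9 rad/s

No external torque acts about the common axis, so total angular momentum is conserved.
Taking A's sense as positive: L = (1.020)(39.0) + (0.2380)(33.1) = 47.66 kg·m²·rad/s.
Combined I = 1.020 + 0.2380 = 1.258 kg·m².
ω_f = L / I = 47.66 / 1.258 = 37.88 rad/s.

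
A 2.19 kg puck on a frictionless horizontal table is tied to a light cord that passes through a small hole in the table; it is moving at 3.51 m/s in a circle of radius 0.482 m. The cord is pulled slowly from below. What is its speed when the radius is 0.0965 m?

The only horizontal force on the mass is along the cord (radial), so it exerts no torque about the hole and angular momentum m v r is conserved.
v₂ = v₁ r₁ / r₂ = (3.51)(0.482) / (0.0965) = 17.53 m/s.

v₂ ≈ 17.5 m/s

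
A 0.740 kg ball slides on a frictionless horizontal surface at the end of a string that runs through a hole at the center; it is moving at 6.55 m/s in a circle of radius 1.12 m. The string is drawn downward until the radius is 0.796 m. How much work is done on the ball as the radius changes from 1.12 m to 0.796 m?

The only horizontal force on the mass is along the cord (radial), so it exerts no torque about the hole and angular momentum m v r is conserved.
v₂ = v₁ r₁ / r₂ = (6.55)(1.12) / (0.796) = 9.216 m/s.
W = ΔKE = ½m(v₂² − v₁²) = 15.55 J.

W ≈ 15.6 J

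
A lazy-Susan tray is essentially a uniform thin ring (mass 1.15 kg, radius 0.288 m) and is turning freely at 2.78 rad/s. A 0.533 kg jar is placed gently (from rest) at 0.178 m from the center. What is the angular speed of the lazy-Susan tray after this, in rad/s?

ω_f ≈ 2.36 rad/s

The added mass arrives with no angular momentum about the center, and any external torque about the center is negligible, so the system's angular momentum is conserved.
I_p = (1.15)(0.288)² = 0.09539 kg·m².
Added inertia Σmr² = (0.533)(0.178)² = 0.01689 kg·m²; I_f = 0.09539 + 0.01689 = 0.1123 kg·m².
ω_f = I_p ω_i / I_f = (0.09539)(2.78) / 0.1123 = 2.362 rad/s.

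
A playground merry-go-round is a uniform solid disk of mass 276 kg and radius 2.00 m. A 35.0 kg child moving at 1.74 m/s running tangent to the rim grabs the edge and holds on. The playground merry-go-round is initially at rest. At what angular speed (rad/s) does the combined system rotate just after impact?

About the axle the impulsive forces during the collision are internal, so angular momentum about that axis is conserved.
I_p = ½(276)(2.00)² = 552.0 kg·m². Taking the sense of the child's angular momentum as positive, L_{child} = m v R = (35.0)(1.74)(2.00) = 121.8 kg·m²/s.
L_i = 0 + 121.8 = 121.8 kg·m²/s.
After sticking, I_f = I_p + m R² = 552.0 + (35.0)(2.00)² = 692.0 kg·m².
ω_f = L_i / I_f = 121.8 / 692.0 = 0.1760 rad/s.

|ω_f| ≈ 0.176 rad/s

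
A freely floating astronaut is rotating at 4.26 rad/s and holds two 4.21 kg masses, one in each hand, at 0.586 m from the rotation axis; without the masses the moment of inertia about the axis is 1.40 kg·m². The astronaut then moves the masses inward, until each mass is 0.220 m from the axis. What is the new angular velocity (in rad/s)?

No external torque acts about the spin axis, so angular momentum is conserved.
I₁ = 1.40 + 2(4.21)(0.586)² = 4.291 kg·m²; I₂ = 1.40 + 2(4.21)(0.220)² = 1.808 kg·m².
ω₂ = I₁ω₁ / I₂ = (4.291)(4.26 rad/s) / (1.808) = 10.11 rad/s.

ω₂ ≈ 10.1 rad/s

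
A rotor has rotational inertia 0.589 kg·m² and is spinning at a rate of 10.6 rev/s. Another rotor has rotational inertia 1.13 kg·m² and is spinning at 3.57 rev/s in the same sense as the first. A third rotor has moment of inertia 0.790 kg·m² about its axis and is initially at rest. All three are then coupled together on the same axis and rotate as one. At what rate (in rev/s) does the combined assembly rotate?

The coupling torques are internal; angular momentum about the shared axis is conserved.
Taking A's sense as positive: L = (0.5890)(10.6) + (1.130)(3.57) = 10.28 kg·m²·rev/s.
Combined I = 0.5890 + 1.130 + 0.7900 = 2.509 kg·m².
ω_f = L / I = 10.28 / 2.509 = 4.096 rev/s.

|ω_f| ≈ 4.10 rev/s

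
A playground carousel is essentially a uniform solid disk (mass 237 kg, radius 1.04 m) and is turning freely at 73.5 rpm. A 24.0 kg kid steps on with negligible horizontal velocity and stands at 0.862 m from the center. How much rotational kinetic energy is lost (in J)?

energy lost ≈ 464 J

No external torque acts about the center; L_before = L_after.
I_p = ½(237)(1.04)² = 128.2 kg·m².
Added inertia Σmr² = (24.0)(0.862)² = 17.83 kg·m²; I_f = 128.2 + 17.83 = 146.0 kg·m².
ω_f = I_p ω_i / I_f = (128.2)(73.5) / 146.0 = 64.52 rpm.
KE_i = ½(128.2)(7.697 rad/s)² = 3797 J; KE_f = ½(146.0)(6.757)² = 3333 J.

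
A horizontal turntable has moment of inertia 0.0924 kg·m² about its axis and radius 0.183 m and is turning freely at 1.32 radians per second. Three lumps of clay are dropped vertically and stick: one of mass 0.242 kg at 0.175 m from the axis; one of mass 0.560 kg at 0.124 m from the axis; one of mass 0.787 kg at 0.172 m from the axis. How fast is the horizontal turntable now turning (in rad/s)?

The added mass arrives with no angular momentum about the axis, and any external torque about the axis is negligible, so the system's angular momentum is conserved.
Added inertia Σmr² = (0.242)(0.175)² + (0.560)(0.124)² + (0.787)(0.172)² = 0.03930 kg·m²; I_f = 0.09240 + 0.03930 = 0.1317 kg·m².
ω_f = I_p ω_i / I_f = (0.09240)(1.32) / 0.1317 = 0.9261 rad/s.

ω_f ≈ 0.926 rad/s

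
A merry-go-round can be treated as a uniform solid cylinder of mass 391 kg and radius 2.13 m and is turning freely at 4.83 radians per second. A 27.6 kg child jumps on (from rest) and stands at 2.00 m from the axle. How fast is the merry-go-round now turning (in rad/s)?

ω_f ≈ 4.30 rad/s

The added mass arrives with no angular momentum about the axle, and any external torque about the axle is negligible, so the system's angular momentum is conserved.
I_p = ½(391)(2.13)² = 887.0 kg·m².
Added inertia Σmr² = (27.6)(2.00)² = 110.4 kg·m²; I_f = 887.0 + 110.4 = 997.4 kg·m².
ω_f = I_p ω_i / I_f = (887.0)(4.83) / 997.4 = 4.295 rad/s.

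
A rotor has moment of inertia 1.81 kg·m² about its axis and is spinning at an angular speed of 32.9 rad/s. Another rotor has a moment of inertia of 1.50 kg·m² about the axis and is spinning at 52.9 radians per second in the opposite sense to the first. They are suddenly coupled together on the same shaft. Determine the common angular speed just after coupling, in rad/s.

|ω_f| ≈ 5.98 rad/s

The coupling torques are internal; angular momentum about the shared axis is conserved.
Taking A's sense as positive: L = (1.810)(32.9) − (1.500)(52.9) = -19.80 kg·m²·rad/s.
Combined I = 1.810 + 1.500 = 3.310 kg·m².
ω_f = L / I = -19.80 / 3.310 = -5.982 rad/s.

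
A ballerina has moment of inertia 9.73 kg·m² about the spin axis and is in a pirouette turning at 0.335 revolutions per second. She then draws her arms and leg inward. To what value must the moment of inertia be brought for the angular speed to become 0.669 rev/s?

I₂ ≈ 4.87 kg·m²

No external torque acts about the spin axis, so angular momentum is conserved.
I₂ = I₁ω₁ / ω₂ = (9.73)(0.335) / (0.669) = 4.872 kg·m².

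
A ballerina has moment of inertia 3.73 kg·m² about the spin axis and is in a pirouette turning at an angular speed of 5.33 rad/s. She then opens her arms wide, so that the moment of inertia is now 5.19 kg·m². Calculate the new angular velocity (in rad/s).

With no external torque about the axis, L is conserved: I₁ω₁ = I₂ω₂.
ω₂ = I₁ω₁ / I₂ = (3.730)(5.33 rad/s) / (5.190) = 3.831 rad/s.

ω₂ ≈ 3.83 rad/s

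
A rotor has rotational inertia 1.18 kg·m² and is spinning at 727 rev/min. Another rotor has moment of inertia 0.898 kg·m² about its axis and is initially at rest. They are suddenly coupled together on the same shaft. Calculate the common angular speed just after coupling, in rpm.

|ω_f| ≈ 413 rpm

No external torque acts about the common axis, so total angular momentum is conserved.
Taking A's sense as positive: L = (1.180)(727) = 857.9 kg·m²·rpm.
Combined I = 1.180 + 0.8980 = 2.078 kg·m².
ω_f = L / I = 857.9 / 2.078 = 412.8 rpm.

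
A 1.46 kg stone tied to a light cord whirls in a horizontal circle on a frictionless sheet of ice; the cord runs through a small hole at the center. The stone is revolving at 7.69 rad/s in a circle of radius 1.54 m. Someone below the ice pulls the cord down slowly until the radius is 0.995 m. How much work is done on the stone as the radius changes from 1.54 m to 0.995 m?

No torque about the axis ⇒ m r₁² ω₁ = m r₂² ω₂.
ω₂ = ω₁ (r₁/r₂)² = (7.69)(1.54/0.995)² = 18.42 rad/s.
W = ΔKE = ½m(v₂² − v₁²) = 142.9 J.

W ≈ 143 J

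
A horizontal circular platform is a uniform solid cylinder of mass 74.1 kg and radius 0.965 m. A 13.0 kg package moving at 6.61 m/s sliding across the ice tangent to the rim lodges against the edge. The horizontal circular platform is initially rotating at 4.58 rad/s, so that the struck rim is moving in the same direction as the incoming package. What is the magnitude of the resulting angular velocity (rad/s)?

|ω_f| ≈ 5.17 rad/s

About the central axle the impulsive forces during the collision are internal, so angular momentum about that axis is conserved.
I_p = ½(74.1)(0.965)² = 34.50 kg·m². Taking the sense of the package's angular momentum as positive, L_{package} = m v R = (13.0)(6.61)(0.965) = 82.92 kg·m²/s.
L_i = +I_p ω_p + m v R = +(34.50)(4.58) + 82.92 = 240.9 kg·m²/s.
After sticking, I_f = I_p + m R² = 34.50 + (13.0)(0.965)² = 46.61 kg·m².
ω_f = L_i / I_f = 240.9 / 46.61 = 5.170 rad/s.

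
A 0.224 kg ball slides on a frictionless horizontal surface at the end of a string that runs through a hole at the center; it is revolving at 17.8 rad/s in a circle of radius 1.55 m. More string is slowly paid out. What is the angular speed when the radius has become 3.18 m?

ω₂ ≈ 4.23 rad/s

No torque about the axis ⇒ m r₁² ω₁ = m r₂² ω₂.
ω₂ = ω₁ (r₁/r₂)² = (17.8)(1.55/3.18)² = 4.229 rad/s.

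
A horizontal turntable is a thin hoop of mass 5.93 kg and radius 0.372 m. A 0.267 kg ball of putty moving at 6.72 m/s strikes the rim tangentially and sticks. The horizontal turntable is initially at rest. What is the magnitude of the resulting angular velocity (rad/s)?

About the axle the impulsive forces during the collision are internal, so angular momentum about that axis is conserved.
I_p = (5.93)(0.372)² = 0.8206 kg·m². Taking the sense of the ball of putty's angular momentum as positive, L_{ball} = m v R = (0.267)(6.72)(0.372) = 0.6675 kg·m²/s.
L_i = 0 + 0.6675 = 0.6675 kg·m²/s.
After sticking, I_f = I_p + m R² = 0.8206 + (0.267)(0.372)² = 0.8576 kg·m².
ω_f = L_i / I_f = 0.6675 / 0.8576 = 0.7783 rad/s.

|ω_f| ≈ 0.778 rad/s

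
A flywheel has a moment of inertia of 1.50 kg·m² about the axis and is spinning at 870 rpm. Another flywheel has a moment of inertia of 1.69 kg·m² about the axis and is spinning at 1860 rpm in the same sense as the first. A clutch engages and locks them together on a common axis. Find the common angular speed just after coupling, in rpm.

|ω_f| ≈ 1390 rpm

No external torque acts about the common axis, so total angular momentum is conserved.
Taking A's sense as positive: L = (1.500)(870) + (1.690)(1860) = 4448 kg·m²·rpm.
Combined I = 1.500 + 1.690 = 3.190 kg·m².
ω_f = L / I = 4448 / 3.190 = 1394 rpm.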